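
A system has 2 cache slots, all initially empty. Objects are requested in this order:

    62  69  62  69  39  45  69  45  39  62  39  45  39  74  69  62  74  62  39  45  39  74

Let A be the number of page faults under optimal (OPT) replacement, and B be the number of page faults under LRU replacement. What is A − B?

-2

Under OPT: F F . . F F . . F F . F . F F F . . F F . F → 13 faults.
Under LRU: F F . . F F F . F F . F . F F F F . F F . F → 15 faults.
A − B = 13 − 15 = -2.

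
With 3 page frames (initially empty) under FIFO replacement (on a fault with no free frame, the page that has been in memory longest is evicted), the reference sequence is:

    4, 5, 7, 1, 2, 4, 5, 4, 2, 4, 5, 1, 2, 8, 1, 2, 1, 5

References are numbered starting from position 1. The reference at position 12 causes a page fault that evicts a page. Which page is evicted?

2

pos 1: 4 -> miss, frames (4)
pos 2: 5 -> miss, frames (4 5)
pos 3: 7 -> miss, frames (4 5 7)
pos 4: 1 -> miss, evict 4, frames (5 7 1)
pos 5: 2 -> miss, evict 5, frames (7 1 2)
pos 6: 4 -> miss, evict 7, frames (1 2 4)
pos 7: 5 -> miss, evict 1, frames (2 4 5)
pos 8: 4 -> hit
pos 9: 2 -> hit
pos 10: 4 -> hit
pos 11: 5 -> hit
pos 12: 1 -> miss, evict 2, frames (4 5 1)
At position 12, page 2 is evicted.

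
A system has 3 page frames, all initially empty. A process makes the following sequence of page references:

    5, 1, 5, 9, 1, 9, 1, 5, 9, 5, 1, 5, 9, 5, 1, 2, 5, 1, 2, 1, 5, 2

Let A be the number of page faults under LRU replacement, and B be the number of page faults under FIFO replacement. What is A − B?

Under LRU: F F . F . . . . . . . . . . . F . . . . . . → 4 faults.
Under FIFO: F F . F . . . . . . . . . . . F F F . . . . → 6 faults.
A − B = 4 − 6 = -2.

-2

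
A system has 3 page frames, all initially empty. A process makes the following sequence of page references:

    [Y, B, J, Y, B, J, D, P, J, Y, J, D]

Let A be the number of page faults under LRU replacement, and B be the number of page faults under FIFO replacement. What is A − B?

Under LRU: F F F . . . F F . F . F → 7 faults.
Under FIFO: F F F . . . F F . F F F → 8 faults.
A − B = 7 − 8 = -1.

-1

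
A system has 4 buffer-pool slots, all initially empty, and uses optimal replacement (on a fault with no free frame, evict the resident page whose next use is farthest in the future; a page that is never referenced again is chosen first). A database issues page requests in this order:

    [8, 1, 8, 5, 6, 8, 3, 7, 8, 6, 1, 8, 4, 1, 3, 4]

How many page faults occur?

8 → miss, frames [8]
1 → miss, frames [8, 1]
8 → hit
5 → miss, frames [8, 1, 5]
6 → miss, frames [8, 1, 5, 6]
8 → hit
3 → miss, evict 5, frames [8, 1, 6, 3]
7 → miss, evict 3, frames [8, 1, 6, 7]
8 → hit
6 → hit
1 → hit
8 → hit
4 → miss, evict 7, frames [8, 1, 6, 4]
1 → hit
3 → miss, evict 6, frames [8, 1, 4, 3]
4 → hit
Page faults: 8.

8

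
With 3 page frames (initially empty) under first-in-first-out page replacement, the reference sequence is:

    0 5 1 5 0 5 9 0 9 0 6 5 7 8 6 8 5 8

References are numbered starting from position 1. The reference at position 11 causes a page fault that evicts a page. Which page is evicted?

pos 1: 0 -> fault, frames (0)
pos 2: 5 -> fault, frames (0 5)
pos 3: 1 -> fault, frames (0 5 1)
pos 4: 5 -> hit
pos 5: 0 -> hit
pos 6: 5 -> hit
pos 7: 9 -> fault, evict 0, frames (5 1 9)
pos 8: 0 -> fault, evict 5, frames (1 9 0)
pos 9: 9 -> hit
pos 10: 0 -> hit
pos 11: 6 -> fault, evict 1, frames (9 0 6)
At position 11, page 1 is evicted.

1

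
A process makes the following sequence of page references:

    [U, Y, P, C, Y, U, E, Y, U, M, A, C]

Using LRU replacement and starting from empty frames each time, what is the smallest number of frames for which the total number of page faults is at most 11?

3

f=1: 12 faults
f=2: 12 faults
f=3: 9 faults
f=4: 8 faults
f=5: 8 faults
f=6: 7 faults
f=7: 7 faults
Smallest f with faults ≤ 11 is 3.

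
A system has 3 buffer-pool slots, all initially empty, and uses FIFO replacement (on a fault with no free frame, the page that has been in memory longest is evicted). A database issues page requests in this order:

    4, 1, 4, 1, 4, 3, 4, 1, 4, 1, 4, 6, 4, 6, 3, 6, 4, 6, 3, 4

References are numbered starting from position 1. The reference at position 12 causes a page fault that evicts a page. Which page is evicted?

pos 1: 4 -> miss, frames (4)
pos 2: 1 -> miss, frames (4 1)
pos 3: 4 -> hit
pos 4: 1 -> hit
pos 5: 4 -> hit
pos 6: 3 -> miss, frames (4 1 3)
pos 7: 4 -> hit
pos 8: 1 -> hit
pos 9: 4 -> hit
pos 10: 1 -> hit
pos 11: 4 -> hit
pos 12: 6 -> miss, evict 4, frames (1 3 6)
At position 12, page 4 is evicted.

4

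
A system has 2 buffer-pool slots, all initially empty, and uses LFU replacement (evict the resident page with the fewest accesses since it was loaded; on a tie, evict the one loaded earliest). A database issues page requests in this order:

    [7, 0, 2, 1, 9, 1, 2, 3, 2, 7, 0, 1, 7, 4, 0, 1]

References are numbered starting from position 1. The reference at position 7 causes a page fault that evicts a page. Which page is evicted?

pos 1: 7 -> fault, frames {7}
pos 2: 0 -> fault, frames {7,0}
pos 3: 2 -> fault, evict 7, frames {0,2}
pos 4: 1 -> fault, evict 0, frames {2,1}
pos 5: 9 -> fault, evict 2, frames {1,9}
pos 6: 1 -> hit
pos 7: 2 -> fault, evict 9, frames {1,2}
At position 7, page 9 is evicted.

9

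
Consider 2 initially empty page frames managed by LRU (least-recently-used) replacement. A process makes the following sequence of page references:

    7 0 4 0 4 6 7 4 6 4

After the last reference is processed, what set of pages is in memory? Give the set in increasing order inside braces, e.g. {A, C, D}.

7 → fault, frames {7}
0 → fault, frames {7,0}
4 → fault, evict 7, frames {0,4}
0 → hit
4 → hit
6 → fault, evict 0, frames {4,6}
7 → fault, evict 4, frames {6,7}
4 → fault, evict 6, frames {7,4}
6 → fault, evict 7, frames {4,6}
4 → hit

{4, 6}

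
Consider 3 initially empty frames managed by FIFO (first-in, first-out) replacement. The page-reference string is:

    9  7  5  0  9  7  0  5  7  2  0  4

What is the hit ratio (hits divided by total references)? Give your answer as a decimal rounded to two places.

9 → miss, frames [9]
7 → miss, frames [9, 7]
5 → miss, frames [9, 7, 5]
0 → miss, evict 9, frames [7, 5, 0]
9 → miss, evict 7, frames [5, 0, 9]
7 → miss, evict 5, frames [0, 9, 7]
0 → hit
5 → miss, evict 0, frames [9, 7, 5]
7 → hit
2 → miss, evict 9, frames [7, 5, 2]
0 → miss, evict 7, frames [5, 2, 0]
4 → miss, evict 5, frames [2, 0, 4]
Hits: 2 of 12 references → 2/12 = 0.1667.

0.17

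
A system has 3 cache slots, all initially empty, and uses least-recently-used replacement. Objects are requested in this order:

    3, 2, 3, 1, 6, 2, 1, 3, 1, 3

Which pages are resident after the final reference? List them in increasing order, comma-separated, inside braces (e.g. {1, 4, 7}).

{1, 2, 3}

3 → fault, frames (3)
2 → fault, frames (3 2)
3 → hit
1 → fault, frames (2 3 1)
6 → fault, evict 2, frames (3 1 6)
2 → fault, evict 3, frames (1 6 2)
1 → hit
3 → fault, evict 6, frames (2 1 3)
1 → hit
3 → hit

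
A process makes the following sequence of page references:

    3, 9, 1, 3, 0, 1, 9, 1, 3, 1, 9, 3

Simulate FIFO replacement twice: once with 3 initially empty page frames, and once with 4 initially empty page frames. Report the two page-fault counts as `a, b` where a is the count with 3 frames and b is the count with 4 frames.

6, 4

3 frames: F F F . F . . . F . F . → 6 faults.
4 frames: F F F . F . . . . . . . → 4 faults.
4 < 6: adding a frame reduced faults, as is typical.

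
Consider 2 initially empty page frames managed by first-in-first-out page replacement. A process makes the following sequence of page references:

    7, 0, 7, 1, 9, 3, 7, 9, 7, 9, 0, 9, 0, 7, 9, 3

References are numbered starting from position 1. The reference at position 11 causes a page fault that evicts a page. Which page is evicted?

pos 1: 7: miss, frames [7]
pos 2: 0: miss, frames [7, 0]
pos 3: 7: hit
pos 4: 1: miss, evict 7, frames [0, 1]
pos 5: 9: miss, evict 0, frames [1, 9]
pos 6: 3: miss, evict 1, frames [9, 3]
pos 7: 7: miss, evict 9, frames [3, 7]
pos 8: 9: miss, evict 3, frames [7, 9]
pos 9: 7: hit
pos 10: 9: hit
pos 11: 0: miss, evict 7, frames [9, 0]
At position 11, page 7 is evicted.

7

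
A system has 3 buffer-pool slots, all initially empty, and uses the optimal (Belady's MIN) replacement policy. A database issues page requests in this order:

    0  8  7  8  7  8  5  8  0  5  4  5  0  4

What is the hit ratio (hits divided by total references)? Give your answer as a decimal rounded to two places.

0 -> fault, frames {0}
8 -> fault, frames {0,8}
7 -> fault, frames {0,8,7}
8 -> hit
7 -> hit
8 -> hit
5 -> fault, evict 7, frames {0,8,5}
8 -> hit
0 -> hit
5 -> hit
4 -> fault, evict 8, frames {0,5,4}
5 -> hit
0 -> hit
4 -> hit
Hits: 9 of 14 references → 9/14 = 0.6429.

0.64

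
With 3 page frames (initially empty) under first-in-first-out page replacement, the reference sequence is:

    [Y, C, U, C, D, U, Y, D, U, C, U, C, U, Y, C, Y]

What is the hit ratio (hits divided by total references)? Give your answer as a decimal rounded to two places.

Y: fault, frames {Y}
C: fault, frames {Y,C}
U: fault, frames {Y,C,U}
C: hit
D: fault, evict Y, frames {C,U,D}
U: hit
Y: fault, evict C, frames {U,D,Y}
D: hit
U: hit
C: fault, evict U, frames {D,Y,C}
U: fault, evict D, frames {Y,C,U}
C: hit
U: hit
Y: hit
C: hit
Y: hit
Hits: 9 of 16 references → 9/16 = 0.5625.

0.56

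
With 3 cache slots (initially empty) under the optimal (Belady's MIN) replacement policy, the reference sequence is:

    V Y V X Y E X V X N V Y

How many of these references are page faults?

V -> fault, frames (V)
Y -> fault, frames (V Y)
V -> hit
X -> fault, frames (V Y X)
Y -> hit
E -> fault, evict Y, frames (V X E)
X -> hit
V -> hit
X -> hit
N -> fault, evict E, frames (V X N)
V -> hit
Y -> fault, evict N, frames (V X Y)
Page faults: 6.

6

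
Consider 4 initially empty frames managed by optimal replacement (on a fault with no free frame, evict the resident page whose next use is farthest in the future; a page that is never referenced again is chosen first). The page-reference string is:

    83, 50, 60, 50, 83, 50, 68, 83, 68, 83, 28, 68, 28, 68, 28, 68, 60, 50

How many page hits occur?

83 → miss, frames (83)
50 → miss, frames (83 50)
60 → miss, frames (83 50 60)
50 → hit
83 → hit
50 → hit
68 → miss, frames (83 50 60 68)
83 → hit
68 → hit
83 → hit
28 → miss, evict 83, frames (50 60 68 28)
68 → hit
28 → hit
68 → hit
28 → hit
68 → hit
60 → hit
50 → hit
Hits: 13.

13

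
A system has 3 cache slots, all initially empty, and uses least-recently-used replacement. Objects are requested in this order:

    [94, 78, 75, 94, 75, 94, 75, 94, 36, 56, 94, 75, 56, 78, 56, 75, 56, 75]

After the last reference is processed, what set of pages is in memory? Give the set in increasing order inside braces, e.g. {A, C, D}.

94 → miss, frames [94]
78 → miss, frames [94, 78]
75 → miss, frames [94, 78, 75]
94 → hit
75 → hit
94 → hit
75 → hit
94 → hit
36 → miss, evict 78, frames [75, 94, 36]
56 → miss, evict 75, frames [94, 36, 56]
94 → hit
75 → miss, evict 36, frames [56, 94, 75]
56 → hit
78 → miss, evict 94, frames [75, 56, 78]
56 → hit
75 → hit
56 → hit
75 → hit

{56, 75, 78}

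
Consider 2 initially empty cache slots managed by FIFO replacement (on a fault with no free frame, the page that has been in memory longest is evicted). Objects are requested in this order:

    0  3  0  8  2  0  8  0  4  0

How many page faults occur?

8

0 -> miss, frames {0}
3 -> miss, frames {0,3}
0 -> hit
8 -> miss, evict 0, frames {3,8}
2 -> miss, evict 3, frames {8,2}
0 -> miss, evict 8, frames {2,0}
8 -> miss, evict 2, frames {0,8}
0 -> hit
4 -> miss, evict 0, frames {8,4}
0 -> miss, evict 8, frames {4,0}
Page faults: 8.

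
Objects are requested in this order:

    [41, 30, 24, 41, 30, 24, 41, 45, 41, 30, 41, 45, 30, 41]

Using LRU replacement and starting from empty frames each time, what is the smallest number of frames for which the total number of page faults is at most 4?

4

f=1: 14 faults
f=2: 12 faults
f=3: 5 faults
f=4: 4 faults
Smallest f with faults ≤ 4 is 4.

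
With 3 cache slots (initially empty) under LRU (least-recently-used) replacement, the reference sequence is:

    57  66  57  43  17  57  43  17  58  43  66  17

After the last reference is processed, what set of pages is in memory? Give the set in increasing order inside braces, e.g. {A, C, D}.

{17, 43, 66}

57 → fault, frames {57}
66 → fault, frames {57,66}
57 → hit
43 → fault, frames {66,57,43}
17 → fault, evict 66, frames {57,43,17}
57 → hit
43 → hit
17 → hit
58 → fault, evict 57, frames {43,17,58}
43 → hit
66 → fault, evict 17, frames {58,43,66}
17 → fault, evict 58, frames {43,66,17}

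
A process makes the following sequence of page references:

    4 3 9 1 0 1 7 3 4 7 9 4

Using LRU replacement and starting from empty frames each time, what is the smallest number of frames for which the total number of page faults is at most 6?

f=1: 12 faults
f=2: 11 faults
f=3: 9 faults
f=4: 9 faults
f=5: 8 faults
f=6: 6 faults
Smallest f with faults ≤ 6 is 6.

6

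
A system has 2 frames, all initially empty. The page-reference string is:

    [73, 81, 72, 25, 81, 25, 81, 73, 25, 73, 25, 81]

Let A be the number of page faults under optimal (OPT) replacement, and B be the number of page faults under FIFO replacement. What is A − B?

Under OPT: F F F F . . . F . . . F → 6 faults.
Under FIFO: F F F F F . . F F . . F → 8 faults.
A − B = 6 − 8 = -2.

-2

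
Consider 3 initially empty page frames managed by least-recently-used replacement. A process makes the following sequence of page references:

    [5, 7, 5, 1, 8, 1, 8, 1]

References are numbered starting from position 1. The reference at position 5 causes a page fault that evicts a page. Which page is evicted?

7

pos 1: 5: miss, frames (5)
pos 2: 7: miss, frames (5 7)
pos 3: 5: hit
pos 4: 1: miss, frames (7 5 1)
pos 5: 8: miss, evict 7, frames (5 1 8)
At position 5, page 7 is evicted.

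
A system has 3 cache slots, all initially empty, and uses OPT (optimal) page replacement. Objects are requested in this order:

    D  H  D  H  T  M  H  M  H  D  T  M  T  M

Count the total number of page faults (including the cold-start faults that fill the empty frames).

D → miss, frames {D}
H → miss, frames {D,H}
D → hit
H → hit
T → miss, frames {D,H,T}
M → miss, evict T, frames {D,H,M}
H → hit
M → hit
H → hit
D → hit
T → miss, evict H, frames {D,M,T}
M → hit
T → hit
M → hit
Page faults: 5.

5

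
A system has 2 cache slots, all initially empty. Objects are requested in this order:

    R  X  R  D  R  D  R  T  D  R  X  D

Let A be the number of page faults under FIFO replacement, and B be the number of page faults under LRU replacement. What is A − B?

Under FIFO: F F . F F . . F F F F F → 9 faults.
Under LRU: F F . F . . . F F F F F → 8 faults.
A − B = 9 − 8 = 1.

1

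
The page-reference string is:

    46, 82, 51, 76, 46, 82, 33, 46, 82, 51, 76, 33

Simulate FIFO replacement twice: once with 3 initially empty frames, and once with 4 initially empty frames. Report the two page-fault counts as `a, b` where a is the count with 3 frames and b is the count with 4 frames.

9, 10

3 frames: F F F F F F F . . F F . → 9 faults.
4 frames: F F F F . . F F F F F F → 10 faults.
10 > 9: adding a frame increased faults — Belady's anomaly.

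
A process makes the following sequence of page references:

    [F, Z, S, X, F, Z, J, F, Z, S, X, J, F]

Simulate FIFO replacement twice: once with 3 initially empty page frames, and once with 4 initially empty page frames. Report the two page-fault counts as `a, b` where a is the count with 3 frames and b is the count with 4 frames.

3 frames: F F F F F F F . . F F . F → 10 faults.
4 frames: F F F F . . F F F F F F F → 11 faults.
11 > 10: adding a frame increased faults — Belady's anomaly.

10, 11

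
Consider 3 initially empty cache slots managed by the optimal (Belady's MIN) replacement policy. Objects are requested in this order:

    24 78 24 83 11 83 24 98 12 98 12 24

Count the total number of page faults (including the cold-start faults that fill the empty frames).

24 → fault, frames {24}
78 → fault, frames {24,78}
24 → hit
83 → fault, frames {24,78,83}
11 → fault, evict 78, frames {24,83,11}
83 → hit
24 → hit
98 → fault, evict 11, frames {24,83,98}
12 → fault, evict 83, frames {24,98,12}
98 → hit
12 → hit
24 → hit
Page faults: 6.

6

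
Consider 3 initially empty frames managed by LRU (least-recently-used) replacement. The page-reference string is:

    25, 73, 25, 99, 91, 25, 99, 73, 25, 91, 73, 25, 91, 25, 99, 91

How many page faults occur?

7

25 -> fault, frames (25)
73 -> fault, frames (25 73)
25 -> hit
99 -> fault, frames (73 25 99)
91 -> fault, evict 73, frames (25 99 91)
25 -> hit
99 -> hit
73 -> fault, evict 91, frames (25 99 73)
25 -> hit
91 -> fault, evict 99, frames (73 25 91)
73 -> hit
25 -> hit
91 -> hit
25 -> hit
99 -> fault, evict 73, frames (91 25 99)
91 -> hit
Page faults: 7.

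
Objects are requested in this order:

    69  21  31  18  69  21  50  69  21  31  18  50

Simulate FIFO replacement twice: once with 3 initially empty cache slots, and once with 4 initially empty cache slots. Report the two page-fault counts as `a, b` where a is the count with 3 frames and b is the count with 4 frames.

9, 10

3 frames: F F F F F F F . . F F . → 9 faults.
4 frames: F F F F . . F F F F F F → 10 faults.
10 > 9: adding a frame increased faults — Belady's anomaly.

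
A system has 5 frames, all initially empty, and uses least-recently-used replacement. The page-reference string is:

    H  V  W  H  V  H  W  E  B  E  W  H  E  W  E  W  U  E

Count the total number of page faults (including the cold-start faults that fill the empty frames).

H → fault, frames {H}
V → fault, frames {H,V}
W → fault, frames {H,V,W}
H → hit
V → hit
H → hit
W → hit
E → fault, frames {V,H,W,E}
B → fault, frames {V,H,W,E,B}
E → hit
W → hit
H → hit
E → hit
W → hit
E → hit
W → hit
U → fault, evict V, frames {B,H,E,W,U}
E → hit
Page faults: 6.

6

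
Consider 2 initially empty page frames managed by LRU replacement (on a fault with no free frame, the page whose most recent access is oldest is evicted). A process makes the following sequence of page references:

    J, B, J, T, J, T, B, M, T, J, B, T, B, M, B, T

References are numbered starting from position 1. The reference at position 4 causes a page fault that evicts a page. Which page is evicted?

B

pos 1: J: fault, frames {J}
pos 2: B: fault, frames {J,B}
pos 3: J: hit
pos 4: T: fault, evict B, frames {J,T}
At position 4, page B is evicted.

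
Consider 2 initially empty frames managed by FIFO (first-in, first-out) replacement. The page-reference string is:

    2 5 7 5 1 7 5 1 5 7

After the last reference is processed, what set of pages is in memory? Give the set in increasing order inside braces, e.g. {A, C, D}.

{5, 7}

2: fault, frames {2}
5: fault, frames {2,5}
7: fault, evict 2, frames {5,7}
5: hit
1: fault, evict 5, frames {7,1}
7: hit
5: fault, evict 7, frames {1,5}
1: hit
5: hit
7: fault, evict 1, frames {5,7}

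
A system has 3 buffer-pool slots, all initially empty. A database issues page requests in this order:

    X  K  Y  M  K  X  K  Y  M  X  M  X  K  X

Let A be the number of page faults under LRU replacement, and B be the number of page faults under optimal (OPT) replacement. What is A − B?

Under LRU: F F F F . F . F F F . . F . → 9 faults.
Under OPT: F F F F . . . F . . . . F . → 6 faults.
A − B = 9 − 6 = 3.

3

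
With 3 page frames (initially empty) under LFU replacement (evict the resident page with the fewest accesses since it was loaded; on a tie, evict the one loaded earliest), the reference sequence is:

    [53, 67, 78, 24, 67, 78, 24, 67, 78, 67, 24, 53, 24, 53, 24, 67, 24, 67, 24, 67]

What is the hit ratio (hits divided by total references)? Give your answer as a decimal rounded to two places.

53 -> miss, frames [53]
67 -> miss, frames [53, 67]
78 -> miss, frames [53, 67, 78]
24 -> miss, evict 53, frames [67, 78, 24]
67 -> hit
78 -> hit
24 -> hit
67 -> hit
78 -> hit
67 -> hit
24 -> hit
53 -> miss, evict 78, frames [67, 24, 53]
24 -> hit
53 -> hit
24 -> hit
67 -> hit
24 -> hit
67 -> hit
24 -> hit
67 -> hit
Hits: 15 of 20 references → 15/20 = 0.7500.

0.75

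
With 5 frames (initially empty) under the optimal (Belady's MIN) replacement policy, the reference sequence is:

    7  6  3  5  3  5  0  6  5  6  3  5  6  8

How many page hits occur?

7: miss, frames (7)
6: miss, frames (7 6)
3: miss, frames (7 6 3)
5: miss, frames (7 6 3 5)
3: hit
5: hit
0: miss, frames (7 6 3 5 0)
6: hit
5: hit
6: hit
3: hit
5: hit
6: hit
8: miss, evict 0, frames (7 6 3 5 8)
Hits: 8.

8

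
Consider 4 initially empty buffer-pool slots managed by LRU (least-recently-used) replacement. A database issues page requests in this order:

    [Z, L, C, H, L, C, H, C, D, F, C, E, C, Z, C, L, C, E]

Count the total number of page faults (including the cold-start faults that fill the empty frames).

Z -> miss, frames [Z]
L -> miss, frames [Z, L]
C -> miss, frames [Z, L, C]
H -> miss, frames [Z, L, C, H]
L -> hit
C -> hit
H -> hit
C -> hit
D -> miss, evict Z, frames [L, H, C, D]
F -> miss, evict L, frames [H, C, D, F]
C -> hit
E -> miss, evict H, frames [D, F, C, E]
C -> hit
Z -> miss, evict D, frames [F, E, C, Z]
C -> hit
L -> miss, evict F, frames [E, Z, C, L]
C -> hit
E -> hit
Page faults: 9.

9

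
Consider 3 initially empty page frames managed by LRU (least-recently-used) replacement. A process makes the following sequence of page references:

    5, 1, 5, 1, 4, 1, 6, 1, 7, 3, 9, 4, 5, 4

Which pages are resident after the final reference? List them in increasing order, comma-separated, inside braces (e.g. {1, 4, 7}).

{4, 5, 9}

5 → fault, frames [5]
1 → fault, frames [5, 1]
5 → hit
1 → hit
4 → fault, frames [5, 1, 4]
1 → hit
6 → fault, evict 5, frames [4, 1, 6]
1 → hit
7 → fault, evict 4, frames [6, 1, 7]
3 → fault, evict 6, frames [1, 7, 3]
9 → fault, evict 1, frames [7, 3, 9]
4 → fault, evict 7, frames [3, 9, 4]
5 → fault, evict 3, frames [9, 4, 5]
4 → hit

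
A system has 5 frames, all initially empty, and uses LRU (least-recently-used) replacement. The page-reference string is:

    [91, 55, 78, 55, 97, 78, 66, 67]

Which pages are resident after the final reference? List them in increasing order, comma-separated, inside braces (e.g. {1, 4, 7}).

{55, 66, 67, 78, 97}

91 → fault, frames (91)
55 → fault, frames (91 55)
78 → fault, frames (91 55 78)
55 → hit
97 → fault, frames (91 78 55 97)
78 → hit
66 → fault, frames (91 55 97 78 66)
67 → fault, evict 91, frames (55 97 78 66 67)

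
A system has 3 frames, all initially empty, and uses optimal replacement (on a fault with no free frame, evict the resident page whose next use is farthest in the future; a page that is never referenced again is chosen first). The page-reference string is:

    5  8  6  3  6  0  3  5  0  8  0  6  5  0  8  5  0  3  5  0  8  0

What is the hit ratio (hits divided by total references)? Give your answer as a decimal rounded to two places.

5 -> fault, frames [5]
8 -> fault, frames [5, 8]
6 -> fault, frames [5, 8, 6]
3 -> fault, evict 8, frames [5, 6, 3]
6 -> hit
0 -> fault, evict 6, frames [5, 3, 0]
3 -> hit
5 -> hit
0 -> hit
8 -> fault, evict 3, frames [5, 0, 8]
0 -> hit
6 -> fault, evict 8, frames [5, 0, 6]
5 -> hit
0 -> hit
8 -> fault, evict 6, frames [5, 0, 8]
5 -> hit
0 -> hit
3 -> fault, evict 8, frames [5, 0, 3]
5 -> hit
0 -> hit
8 -> fault, evict 3, frames [5, 0, 8]
0 -> hit
Hits: 12 of 22 references → 12/22 = 0.5455.

0.55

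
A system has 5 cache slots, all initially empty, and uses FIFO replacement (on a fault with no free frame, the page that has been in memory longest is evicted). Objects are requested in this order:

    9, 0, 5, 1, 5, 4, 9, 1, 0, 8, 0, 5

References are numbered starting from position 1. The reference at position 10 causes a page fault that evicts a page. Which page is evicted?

9

pos 1: 9 -> fault, frames {9}
pos 2: 0 -> fault, frames {9,0}
pos 3: 5 -> fault, frames {9,0,5}
pos 4: 1 -> fault, frames {9,0,5,1}
pos 5: 5 -> hit
pos 6: 4 -> fault, frames {9,0,5,1,4}
pos 7: 9 -> hit
pos 8: 1 -> hit
pos 9: 0 -> hit
pos 10: 8 -> fault, evict 9, frames {0,5,1,4,8}
At position 10, page 9 is evicted.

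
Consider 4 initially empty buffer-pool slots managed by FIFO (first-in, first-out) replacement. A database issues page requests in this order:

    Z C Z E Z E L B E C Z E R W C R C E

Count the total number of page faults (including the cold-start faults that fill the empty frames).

Z: fault, frames [Z]
C: fault, frames [Z, C]
Z: hit
E: fault, frames [Z, C, E]
Z: hit
E: hit
L: fault, frames [Z, C, E, L]
B: fault, evict Z, frames [C, E, L, B]
E: hit
C: hit
Z: fault, evict C, frames [E, L, B, Z]
E: hit
R: fault, evict E, frames [L, B, Z, R]
W: fault, evict L, frames [B, Z, R, W]
C: fault, evict B, frames [Z, R, W, C]
R: hit
C: hit
E: fault, evict Z, frames [R, W, C, E]
Page faults: 10.

10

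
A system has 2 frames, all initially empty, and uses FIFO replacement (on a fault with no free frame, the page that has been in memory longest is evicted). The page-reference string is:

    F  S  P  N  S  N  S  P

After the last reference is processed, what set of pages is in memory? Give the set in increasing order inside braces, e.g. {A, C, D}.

F: fault, frames {F}
S: fault, frames {F,S}
P: fault, evict F, frames {S,P}
N: fault, evict S, frames {P,N}
S: fault, evict P, frames {N,S}
N: hit
S: hit
P: fault, evict N, frames {S,P}

{P, S}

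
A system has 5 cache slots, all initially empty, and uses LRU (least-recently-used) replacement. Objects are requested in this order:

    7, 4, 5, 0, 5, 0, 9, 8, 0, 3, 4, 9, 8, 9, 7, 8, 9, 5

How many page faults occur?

10

7: fault, frames [7]
4: fault, frames [7, 4]
5: fault, frames [7, 4, 5]
0: fault, frames [7, 4, 5, 0]
5: hit
0: hit
9: fault, frames [7, 4, 5, 0, 9]
8: fault, evict 7, frames [4, 5, 0, 9, 8]
0: hit
3: fault, evict 4, frames [5, 9, 8, 0, 3]
4: fault, evict 5, frames [9, 8, 0, 3, 4]
9: hit
8: hit
9: hit
7: fault, evict 0, frames [3, 4, 8, 9, 7]
8: hit
9: hit
5: fault, evict 3, frames [4, 7, 8, 9, 5]
Page faults: 10.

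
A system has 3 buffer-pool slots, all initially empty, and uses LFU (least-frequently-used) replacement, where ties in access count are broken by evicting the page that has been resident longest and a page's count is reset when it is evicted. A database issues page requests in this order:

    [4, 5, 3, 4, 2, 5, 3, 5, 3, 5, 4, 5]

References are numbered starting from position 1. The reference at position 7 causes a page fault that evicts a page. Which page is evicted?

2

pos 1: 4 → fault, frames {4}
pos 2: 5 → fault, frames {4,5}
pos 3: 3 → fault, frames {4,5,3}
pos 4: 4 → hit
pos 5: 2 → fault, evict 5, frames {4,3,2}
pos 6: 5 → fault, evict 3, frames {4,2,5}
pos 7: 3 → fault, evict 2, frames {4,5,3}
At position 7, page 2 is evicted.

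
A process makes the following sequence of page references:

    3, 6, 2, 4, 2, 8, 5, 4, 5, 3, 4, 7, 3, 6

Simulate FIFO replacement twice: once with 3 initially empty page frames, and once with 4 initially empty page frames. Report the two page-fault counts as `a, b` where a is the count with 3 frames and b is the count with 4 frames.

10, 9

3 frames: F F F F . F F . . F F F . F → 10 faults.
4 frames: F F F F . F F . . F . F . F → 9 faults.
9 < 10: adding a frame reduced faults, as is typical.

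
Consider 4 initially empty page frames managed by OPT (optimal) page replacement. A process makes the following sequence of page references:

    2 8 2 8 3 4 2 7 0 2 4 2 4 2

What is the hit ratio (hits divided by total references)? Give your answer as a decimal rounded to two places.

2 → miss, frames {2}
8 → miss, frames {2,8}
2 → hit
8 → hit
3 → miss, frames {2,8,3}
4 → miss, frames {2,8,3,4}
2 → hit
7 → miss, evict 3, frames {2,8,4,7}
0 → miss, evict 7, frames {2,8,4,0}
2 → hit
4 → hit
2 → hit
4 → hit
2 → hit
Hits: 8 of 14 references → 8/14 = 0.5714.

0.57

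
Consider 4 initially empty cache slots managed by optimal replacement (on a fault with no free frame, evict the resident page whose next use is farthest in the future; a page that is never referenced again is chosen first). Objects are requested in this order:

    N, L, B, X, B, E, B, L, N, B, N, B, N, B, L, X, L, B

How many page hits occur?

N → miss, frames {N}
L → miss, frames {N,L}
B → miss, frames {N,L,B}
X → miss, frames {N,L,B,X}
B → hit
E → miss, evict X, frames {N,L,B,E}
B → hit
L → hit
N → hit
B → hit
N → hit
B → hit
N → hit
B → hit
L → hit
X → miss, evict E, frames {N,L,B,X}
L → hit
B → hit
Hits: 12.

12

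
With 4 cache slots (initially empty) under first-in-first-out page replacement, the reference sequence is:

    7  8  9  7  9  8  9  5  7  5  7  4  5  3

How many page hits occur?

7 -> fault, frames (7)
8 -> fault, frames (7 8)
9 -> fault, frames (7 8 9)
7 -> hit
9 -> hit
8 -> hit
9 -> hit
5 -> fault, frames (7 8 9 5)
7 -> hit
5 -> hit
7 -> hit
4 -> fault, evict 7, frames (8 9 5 4)
5 -> hit
3 -> fault, evict 8, frames (9 5 4 3)
Hits: 8.

8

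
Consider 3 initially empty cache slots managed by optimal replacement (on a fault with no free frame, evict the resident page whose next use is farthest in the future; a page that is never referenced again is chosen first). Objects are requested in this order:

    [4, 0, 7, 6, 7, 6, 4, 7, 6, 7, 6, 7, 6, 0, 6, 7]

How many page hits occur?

11

4 → miss, frames [4]
0 → miss, frames [4, 0]
7 → miss, frames [4, 0, 7]
6 → miss, evict 0, frames [4, 7, 6]
7 → hit
6 → hit
4 → hit
7 → hit
6 → hit
7 → hit
6 → hit
7 → hit
6 → hit
0 → miss, evict 4, frames [7, 6, 0]
6 → hit
7 → hit
Hits: 11.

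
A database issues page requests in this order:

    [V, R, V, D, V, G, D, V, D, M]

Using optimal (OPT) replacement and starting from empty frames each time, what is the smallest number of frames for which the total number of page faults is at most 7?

2

f=1: 10 faults
f=2: 6 faults
f=3: 5 faults
f=4: 5 faults
f=5: 5 faults
Smallest f with faults ≤ 7 is 2.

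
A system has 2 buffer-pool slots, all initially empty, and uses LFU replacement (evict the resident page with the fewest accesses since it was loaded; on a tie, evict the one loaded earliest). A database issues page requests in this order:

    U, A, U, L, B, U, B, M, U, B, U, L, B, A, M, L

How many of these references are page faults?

11

U: miss, frames (U)
A: miss, frames (U A)
U: hit
L: miss, evict A, frames (U L)
B: miss, evict L, frames (U B)
U: hit
B: hit
M: miss, evict B, frames (U M)
U: hit
B: miss, evict M, frames (U B)
U: hit
L: miss, evict B, frames (U L)
B: miss, evict L, frames (U B)
A: miss, evict B, frames (U A)
M: miss, evict A, frames (U M)
L: miss, evict M, frames (U L)
Page faults: 11.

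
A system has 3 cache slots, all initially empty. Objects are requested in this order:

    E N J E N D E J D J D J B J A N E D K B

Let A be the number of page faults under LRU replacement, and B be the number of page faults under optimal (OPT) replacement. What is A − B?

3

Under LRU: F F F . . F . F . . . . F . F F F F F F → 12 faults.
Under OPT: F F F . . F . . . . . . F . F F . F F . → 9 faults.
A − B = 12 − 9 = 3.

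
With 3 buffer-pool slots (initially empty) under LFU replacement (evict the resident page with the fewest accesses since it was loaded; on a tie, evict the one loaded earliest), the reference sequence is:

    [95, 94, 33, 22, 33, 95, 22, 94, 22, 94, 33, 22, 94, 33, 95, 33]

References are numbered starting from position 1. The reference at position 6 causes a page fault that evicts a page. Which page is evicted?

pos 1: 95: miss, frames [95]
pos 2: 94: miss, frames [95, 94]
pos 3: 33: miss, frames [95, 94, 33]
pos 4: 22: miss, evict 95, frames [94, 33, 22]
pos 5: 33: hit
pos 6: 95: miss, evict 94, frames [33, 22, 95]
At position 6, page 94 is evicted.

94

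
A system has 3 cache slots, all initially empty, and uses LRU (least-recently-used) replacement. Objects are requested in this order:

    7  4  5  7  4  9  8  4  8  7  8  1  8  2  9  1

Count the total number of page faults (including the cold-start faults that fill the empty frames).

7: fault, frames [7]
4: fault, frames [7, 4]
5: fault, frames [7, 4, 5]
7: hit
4: hit
9: fault, evict 5, frames [7, 4, 9]
8: fault, evict 7, frames [4, 9, 8]
4: hit
8: hit
7: fault, evict 9, frames [4, 8, 7]
8: hit
1: fault, evict 4, frames [7, 8, 1]
8: hit
2: fault, evict 7, frames [1, 8, 2]
9: fault, evict 1, frames [8, 2, 9]
1: fault, evict 8, frames [2, 9, 1]
Page faults: 10.

10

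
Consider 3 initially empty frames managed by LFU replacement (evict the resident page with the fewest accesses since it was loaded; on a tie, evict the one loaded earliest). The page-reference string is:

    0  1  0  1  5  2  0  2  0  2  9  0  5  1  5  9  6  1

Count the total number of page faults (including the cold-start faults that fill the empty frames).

0 → fault, frames {0}
1 → fault, frames {0,1}
0 → hit
1 → hit
5 → fault, frames {0,1,5}
2 → fault, evict 5, frames {0,1,2}
0 → hit
2 → hit
0 → hit
2 → hit
9 → fault, evict 1, frames {0,2,9}
0 → hit
5 → fault, evict 9, frames {0,2,5}
1 → fault, evict 5, frames {0,2,1}
5 → fault, evict 1, frames {0,2,5}
9 → fault, evict 5, frames {0,2,9}
6 → fault, evict 9, frames {0,2,6}
1 → fault, evict 6, frames {0,2,1}
Page faults: 11.

11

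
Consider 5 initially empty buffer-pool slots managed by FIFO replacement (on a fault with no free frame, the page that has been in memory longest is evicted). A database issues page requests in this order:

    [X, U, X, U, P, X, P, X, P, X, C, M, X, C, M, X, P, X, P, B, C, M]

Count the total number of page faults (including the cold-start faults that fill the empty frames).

X → fault, frames {X}
U → fault, frames {X,U}
X → hit
U → hit
P → fault, frames {X,U,P}
X → hit
P → hit
X → hit
P → hit
X → hit
C → fault, frames {X,U,P,C}
M → fault, frames {X,U,P,C,M}
X → hit
C → hit
M → hit
X → hit
P → hit
X → hit
P → hit
B → fault, evict X, frames {U,P,C,M,B}
C → hit
M → hit
Page faults: 6.

6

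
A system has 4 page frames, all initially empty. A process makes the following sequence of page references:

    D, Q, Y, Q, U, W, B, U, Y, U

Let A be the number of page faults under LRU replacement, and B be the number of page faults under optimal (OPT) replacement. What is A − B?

Under LRU: F F F . F F F . F . → 7 faults.
Under OPT: F F F . F F F . . . → 6 faults.
A − B = 7 − 6 = 1.

1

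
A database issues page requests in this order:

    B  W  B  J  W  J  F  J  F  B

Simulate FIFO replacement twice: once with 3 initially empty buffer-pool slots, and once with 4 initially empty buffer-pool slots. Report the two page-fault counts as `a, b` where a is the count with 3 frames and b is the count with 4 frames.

5, 4

3 frames: F F . F . . F . . F → 5 faults.
4 frames: F F . F . . F . . . → 4 faults.
4 < 5: adding a frame reduced faults, as is typical.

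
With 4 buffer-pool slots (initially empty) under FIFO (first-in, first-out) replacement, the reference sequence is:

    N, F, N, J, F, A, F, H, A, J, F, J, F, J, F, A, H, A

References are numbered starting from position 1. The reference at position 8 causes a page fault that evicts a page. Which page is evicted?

pos 1: N: miss, frames (N)
pos 2: F: miss, frames (N F)
pos 3: N: hit
pos 4: J: miss, frames (N F J)
pos 5: F: hit
pos 6: A: miss, frames (N F J A)
pos 7: F: hit
pos 8: H: miss, evict N, frames (F J A H)
At position 8, page N is evicted.

N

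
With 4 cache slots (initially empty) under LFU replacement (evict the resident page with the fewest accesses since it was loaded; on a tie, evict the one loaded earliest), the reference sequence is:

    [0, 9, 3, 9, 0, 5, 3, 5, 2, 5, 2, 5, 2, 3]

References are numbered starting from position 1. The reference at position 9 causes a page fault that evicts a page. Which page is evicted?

0

pos 1: 0: miss, frames (0)
pos 2: 9: miss, frames (0 9)
pos 3: 3: miss, frames (0 9 3)
pos 4: 9: hit
pos 5: 0: hit
pos 6: 5: miss, frames (0 9 3 5)
pos 7: 3: hit
pos 8: 5: hit
pos 9: 2: miss, evict 0, frames (9 3 5 2)
At position 9, page 0 is evicted.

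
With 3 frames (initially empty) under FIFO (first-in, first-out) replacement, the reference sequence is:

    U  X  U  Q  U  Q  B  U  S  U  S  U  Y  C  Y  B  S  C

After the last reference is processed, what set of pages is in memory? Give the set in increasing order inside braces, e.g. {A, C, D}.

U -> miss, frames {U}
X -> miss, frames {U,X}
U -> hit
Q -> miss, frames {U,X,Q}
U -> hit
Q -> hit
B -> miss, evict U, frames {X,Q,B}
U -> miss, evict X, frames {Q,B,U}
S -> miss, evict Q, frames {B,U,S}
U -> hit
S -> hit
U -> hit
Y -> miss, evict B, frames {U,S,Y}
C -> miss, evict U, frames {S,Y,C}
Y -> hit
B -> miss, evict S, frames {Y,C,B}
S -> miss, evict Y, frames {C,B,S}
C -> hit

{B, C, S}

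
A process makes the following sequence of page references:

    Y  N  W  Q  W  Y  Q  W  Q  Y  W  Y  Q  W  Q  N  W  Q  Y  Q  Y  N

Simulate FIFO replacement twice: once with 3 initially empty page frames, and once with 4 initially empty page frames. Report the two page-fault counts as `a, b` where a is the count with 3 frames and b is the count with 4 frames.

3 frames: F F F F . F . . . . . . . . . F F F F . . F → 10 faults.
4 frames: F F F F . . . . . . . . . . . . . . . . . . → 4 faults.
4 < 10: adding a frame reduced faults, as is typical.

10, 4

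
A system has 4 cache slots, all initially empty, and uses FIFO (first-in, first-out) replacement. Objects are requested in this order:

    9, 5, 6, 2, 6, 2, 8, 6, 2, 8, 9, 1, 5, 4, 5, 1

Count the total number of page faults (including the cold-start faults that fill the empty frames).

9: fault, frames (9)
5: fault, frames (9 5)
6: fault, frames (9 5 6)
2: fault, frames (9 5 6 2)
6: hit
2: hit
8: fault, evict 9, frames (5 6 2 8)
6: hit
2: hit
8: hit
9: fault, evict 5, frames (6 2 8 9)
1: fault, evict 6, frames (2 8 9 1)
5: fault, evict 2, frames (8 9 1 5)
4: fault, evict 8, frames (9 1 5 4)
5: hit
1: hit
Page faults: 9.

9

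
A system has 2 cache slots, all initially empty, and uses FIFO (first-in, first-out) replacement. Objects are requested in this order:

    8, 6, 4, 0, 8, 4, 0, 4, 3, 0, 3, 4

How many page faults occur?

9

8: fault, frames [8]
6: fault, frames [8, 6]
4: fault, evict 8, frames [6, 4]
0: fault, evict 6, frames [4, 0]
8: fault, evict 4, frames [0, 8]
4: fault, evict 0, frames [8, 4]
0: fault, evict 8, frames [4, 0]
4: hit
3: fault, evict 4, frames [0, 3]
0: hit
3: hit
4: fault, evict 0, frames [3, 4]
Page faults: 9.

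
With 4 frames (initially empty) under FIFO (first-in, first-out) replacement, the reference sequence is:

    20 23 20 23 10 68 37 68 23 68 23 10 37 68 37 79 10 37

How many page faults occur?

20: miss, frames {20}
23: miss, frames {20,23}
20: hit
23: hit
10: miss, frames {20,23,10}
68: miss, frames {20,23,10,68}
37: miss, evict 20, frames {23,10,68,37}
68: hit
23: hit
68: hit
23: hit
10: hit
37: hit
68: hit
37: hit
79: miss, evict 23, frames {10,68,37,79}
10: hit
37: hit
Page faults: 6.

6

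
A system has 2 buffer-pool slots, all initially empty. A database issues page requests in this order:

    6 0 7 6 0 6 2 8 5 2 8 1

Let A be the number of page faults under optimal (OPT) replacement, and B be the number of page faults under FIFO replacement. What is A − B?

-2

Under OPT: F F F . F . F F F . F F → 9 faults.
Under FIFO: F F F F F . F F F F F F → 11 faults.
A − B = 9 − 11 = -2.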